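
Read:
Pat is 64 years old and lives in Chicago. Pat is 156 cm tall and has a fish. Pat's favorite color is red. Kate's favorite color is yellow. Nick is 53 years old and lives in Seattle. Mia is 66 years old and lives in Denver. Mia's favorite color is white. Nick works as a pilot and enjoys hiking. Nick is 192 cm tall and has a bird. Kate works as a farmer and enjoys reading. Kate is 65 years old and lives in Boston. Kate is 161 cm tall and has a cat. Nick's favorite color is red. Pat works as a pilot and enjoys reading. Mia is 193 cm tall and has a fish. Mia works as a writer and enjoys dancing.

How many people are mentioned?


People: Nick, Pat, Kate, Mia. Count = 4

4


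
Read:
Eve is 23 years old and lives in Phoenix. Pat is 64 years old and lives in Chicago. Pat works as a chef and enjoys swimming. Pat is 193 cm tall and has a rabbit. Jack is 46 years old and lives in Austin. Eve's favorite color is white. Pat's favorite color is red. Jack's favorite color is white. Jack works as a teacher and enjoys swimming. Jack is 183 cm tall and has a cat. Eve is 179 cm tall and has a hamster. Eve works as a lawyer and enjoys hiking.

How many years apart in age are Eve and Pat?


23 vs 64, diff = 41

41


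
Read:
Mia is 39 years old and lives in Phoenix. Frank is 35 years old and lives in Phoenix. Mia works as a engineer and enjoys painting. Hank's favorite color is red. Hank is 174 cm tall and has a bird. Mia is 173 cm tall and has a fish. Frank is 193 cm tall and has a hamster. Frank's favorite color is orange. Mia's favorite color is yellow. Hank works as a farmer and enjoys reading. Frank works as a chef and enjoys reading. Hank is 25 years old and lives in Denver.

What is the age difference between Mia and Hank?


|39 - 25| = 14

14


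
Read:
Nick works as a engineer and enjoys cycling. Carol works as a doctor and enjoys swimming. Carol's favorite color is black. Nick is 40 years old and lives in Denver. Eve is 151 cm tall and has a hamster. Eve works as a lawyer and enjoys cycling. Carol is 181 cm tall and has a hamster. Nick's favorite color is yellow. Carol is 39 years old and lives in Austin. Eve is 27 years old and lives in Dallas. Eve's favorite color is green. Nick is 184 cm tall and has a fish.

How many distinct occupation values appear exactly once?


Unique occupation values: 3

3


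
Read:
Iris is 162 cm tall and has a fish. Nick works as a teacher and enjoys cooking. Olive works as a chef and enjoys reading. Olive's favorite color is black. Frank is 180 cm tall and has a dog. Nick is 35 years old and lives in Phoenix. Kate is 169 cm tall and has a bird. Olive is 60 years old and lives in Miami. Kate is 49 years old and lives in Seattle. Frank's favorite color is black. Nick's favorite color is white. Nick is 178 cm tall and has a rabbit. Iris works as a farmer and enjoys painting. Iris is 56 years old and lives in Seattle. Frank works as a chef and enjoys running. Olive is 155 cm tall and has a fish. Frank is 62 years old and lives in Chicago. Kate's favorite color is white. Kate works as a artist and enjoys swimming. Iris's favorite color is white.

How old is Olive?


Olive is 60 years old

60


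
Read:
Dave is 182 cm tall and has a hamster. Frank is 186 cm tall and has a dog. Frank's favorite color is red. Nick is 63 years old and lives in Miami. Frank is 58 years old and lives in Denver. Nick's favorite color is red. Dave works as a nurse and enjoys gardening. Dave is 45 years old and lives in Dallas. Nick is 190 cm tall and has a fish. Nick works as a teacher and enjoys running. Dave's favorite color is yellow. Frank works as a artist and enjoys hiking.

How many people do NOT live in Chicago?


Not in Chicago: 3

3


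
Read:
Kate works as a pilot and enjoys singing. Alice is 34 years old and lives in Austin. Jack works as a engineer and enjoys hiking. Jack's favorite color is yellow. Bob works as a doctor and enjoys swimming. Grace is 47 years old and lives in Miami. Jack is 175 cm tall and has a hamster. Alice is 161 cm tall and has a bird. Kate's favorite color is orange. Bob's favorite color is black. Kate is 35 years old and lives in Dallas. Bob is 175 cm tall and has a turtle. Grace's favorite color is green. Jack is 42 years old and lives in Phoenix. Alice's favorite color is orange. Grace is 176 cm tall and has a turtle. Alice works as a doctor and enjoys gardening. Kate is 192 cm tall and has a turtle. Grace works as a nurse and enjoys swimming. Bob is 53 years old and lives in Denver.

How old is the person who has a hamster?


Person with hamster is Jack, age 42

42


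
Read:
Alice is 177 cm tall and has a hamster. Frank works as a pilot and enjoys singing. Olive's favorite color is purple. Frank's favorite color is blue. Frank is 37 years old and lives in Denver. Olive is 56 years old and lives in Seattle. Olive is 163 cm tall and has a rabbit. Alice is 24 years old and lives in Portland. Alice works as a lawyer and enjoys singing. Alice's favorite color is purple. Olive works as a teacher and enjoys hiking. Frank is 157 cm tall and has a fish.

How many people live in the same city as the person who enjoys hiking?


Person with hobby hiking is Olive, city Seattle. Count = 1

1


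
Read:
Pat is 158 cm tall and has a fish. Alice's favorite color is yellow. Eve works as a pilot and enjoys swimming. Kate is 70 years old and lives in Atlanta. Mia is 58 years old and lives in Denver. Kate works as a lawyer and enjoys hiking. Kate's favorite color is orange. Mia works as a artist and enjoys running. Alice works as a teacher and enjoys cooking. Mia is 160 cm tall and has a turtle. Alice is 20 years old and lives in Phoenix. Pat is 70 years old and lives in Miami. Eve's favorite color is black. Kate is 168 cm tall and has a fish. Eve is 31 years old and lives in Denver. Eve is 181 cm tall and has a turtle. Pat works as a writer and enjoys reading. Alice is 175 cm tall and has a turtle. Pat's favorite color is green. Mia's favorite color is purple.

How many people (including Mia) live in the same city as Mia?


Mia lives in Denver. Count = 2

2


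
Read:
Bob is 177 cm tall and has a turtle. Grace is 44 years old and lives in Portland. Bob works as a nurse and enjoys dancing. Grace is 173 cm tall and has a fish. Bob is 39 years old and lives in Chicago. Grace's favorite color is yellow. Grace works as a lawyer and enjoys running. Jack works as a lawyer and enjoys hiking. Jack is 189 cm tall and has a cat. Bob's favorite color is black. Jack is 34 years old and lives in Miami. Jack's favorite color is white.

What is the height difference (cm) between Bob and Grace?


|177 - 173| = 4

4


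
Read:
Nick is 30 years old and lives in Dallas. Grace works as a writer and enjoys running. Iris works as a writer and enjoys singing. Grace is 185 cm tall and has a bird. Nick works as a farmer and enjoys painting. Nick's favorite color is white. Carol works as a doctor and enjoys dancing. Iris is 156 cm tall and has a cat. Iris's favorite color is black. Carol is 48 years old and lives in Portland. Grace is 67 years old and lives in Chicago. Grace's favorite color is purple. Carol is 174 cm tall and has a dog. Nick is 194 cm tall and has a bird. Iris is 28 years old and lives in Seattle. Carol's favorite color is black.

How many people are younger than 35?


Filter: 2

2


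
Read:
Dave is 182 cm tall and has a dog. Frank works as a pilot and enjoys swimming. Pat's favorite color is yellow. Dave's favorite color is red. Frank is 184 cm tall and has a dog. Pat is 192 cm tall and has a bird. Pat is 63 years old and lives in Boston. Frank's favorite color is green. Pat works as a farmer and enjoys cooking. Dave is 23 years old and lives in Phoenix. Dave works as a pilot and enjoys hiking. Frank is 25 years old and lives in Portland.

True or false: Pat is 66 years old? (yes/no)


Pat is actually 63. no

no


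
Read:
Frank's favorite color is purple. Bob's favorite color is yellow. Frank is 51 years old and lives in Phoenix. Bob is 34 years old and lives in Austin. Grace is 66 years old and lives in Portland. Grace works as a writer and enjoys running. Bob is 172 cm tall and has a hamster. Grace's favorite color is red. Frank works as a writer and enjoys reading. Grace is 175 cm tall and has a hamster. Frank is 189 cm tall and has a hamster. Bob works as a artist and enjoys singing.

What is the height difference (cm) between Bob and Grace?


|172 - 175| = 3

3


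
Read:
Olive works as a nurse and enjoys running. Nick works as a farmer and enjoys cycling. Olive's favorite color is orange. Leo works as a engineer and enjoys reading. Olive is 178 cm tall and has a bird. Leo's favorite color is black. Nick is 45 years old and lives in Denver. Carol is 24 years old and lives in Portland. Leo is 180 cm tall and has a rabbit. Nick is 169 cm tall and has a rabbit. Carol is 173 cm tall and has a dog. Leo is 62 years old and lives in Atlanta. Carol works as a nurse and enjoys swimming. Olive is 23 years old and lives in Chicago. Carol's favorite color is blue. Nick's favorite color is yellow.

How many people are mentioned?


People: Olive, Nick, Leo, Carol. Count = 4

4


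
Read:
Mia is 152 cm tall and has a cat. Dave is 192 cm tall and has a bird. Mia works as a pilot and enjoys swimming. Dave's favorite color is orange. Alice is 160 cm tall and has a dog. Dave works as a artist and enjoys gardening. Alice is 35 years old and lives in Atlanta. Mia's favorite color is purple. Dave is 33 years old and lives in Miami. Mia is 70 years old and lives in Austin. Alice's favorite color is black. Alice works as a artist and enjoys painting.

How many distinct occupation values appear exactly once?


Unique occupation values: 1

1


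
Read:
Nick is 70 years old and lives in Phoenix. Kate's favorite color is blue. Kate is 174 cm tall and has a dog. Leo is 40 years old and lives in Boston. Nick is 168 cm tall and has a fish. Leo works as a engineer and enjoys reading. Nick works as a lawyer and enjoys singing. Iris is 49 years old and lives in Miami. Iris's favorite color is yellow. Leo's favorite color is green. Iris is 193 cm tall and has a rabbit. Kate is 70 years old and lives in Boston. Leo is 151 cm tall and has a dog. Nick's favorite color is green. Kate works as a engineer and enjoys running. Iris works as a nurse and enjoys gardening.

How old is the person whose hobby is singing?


Person with hobby=singing is Nick, age 70

70


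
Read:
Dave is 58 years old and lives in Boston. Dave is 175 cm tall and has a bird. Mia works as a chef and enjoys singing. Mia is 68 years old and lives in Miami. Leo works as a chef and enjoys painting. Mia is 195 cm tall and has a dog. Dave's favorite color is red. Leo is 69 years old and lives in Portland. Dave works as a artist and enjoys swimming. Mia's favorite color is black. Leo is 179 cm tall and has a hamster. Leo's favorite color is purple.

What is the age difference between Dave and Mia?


|58 - 68| = 10

10


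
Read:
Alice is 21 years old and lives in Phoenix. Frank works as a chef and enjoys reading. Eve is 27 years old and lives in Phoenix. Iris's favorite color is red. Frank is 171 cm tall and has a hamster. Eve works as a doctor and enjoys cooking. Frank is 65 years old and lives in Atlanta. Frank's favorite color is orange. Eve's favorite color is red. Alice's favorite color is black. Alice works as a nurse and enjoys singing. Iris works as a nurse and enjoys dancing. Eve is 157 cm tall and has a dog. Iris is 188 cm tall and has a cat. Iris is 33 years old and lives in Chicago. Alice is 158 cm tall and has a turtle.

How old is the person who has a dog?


Person with dog is Eve, age 27

27


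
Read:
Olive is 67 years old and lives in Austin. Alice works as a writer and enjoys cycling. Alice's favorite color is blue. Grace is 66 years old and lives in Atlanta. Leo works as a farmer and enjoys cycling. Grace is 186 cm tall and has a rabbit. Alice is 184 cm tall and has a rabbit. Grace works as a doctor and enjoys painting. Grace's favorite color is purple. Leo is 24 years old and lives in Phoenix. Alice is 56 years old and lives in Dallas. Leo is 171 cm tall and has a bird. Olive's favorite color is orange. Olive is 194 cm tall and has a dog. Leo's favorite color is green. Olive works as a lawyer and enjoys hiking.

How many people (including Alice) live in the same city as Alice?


Alice lives in Dallas. Count = 1

1


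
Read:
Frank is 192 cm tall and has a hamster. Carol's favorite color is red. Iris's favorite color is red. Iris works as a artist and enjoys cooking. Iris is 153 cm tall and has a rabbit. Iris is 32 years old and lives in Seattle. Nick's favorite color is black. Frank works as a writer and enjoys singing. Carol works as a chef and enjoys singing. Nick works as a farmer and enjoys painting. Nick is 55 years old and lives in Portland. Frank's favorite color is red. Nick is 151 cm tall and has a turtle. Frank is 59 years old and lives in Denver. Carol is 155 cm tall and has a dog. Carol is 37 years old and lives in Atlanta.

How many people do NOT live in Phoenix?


Not in Phoenix: 4

4


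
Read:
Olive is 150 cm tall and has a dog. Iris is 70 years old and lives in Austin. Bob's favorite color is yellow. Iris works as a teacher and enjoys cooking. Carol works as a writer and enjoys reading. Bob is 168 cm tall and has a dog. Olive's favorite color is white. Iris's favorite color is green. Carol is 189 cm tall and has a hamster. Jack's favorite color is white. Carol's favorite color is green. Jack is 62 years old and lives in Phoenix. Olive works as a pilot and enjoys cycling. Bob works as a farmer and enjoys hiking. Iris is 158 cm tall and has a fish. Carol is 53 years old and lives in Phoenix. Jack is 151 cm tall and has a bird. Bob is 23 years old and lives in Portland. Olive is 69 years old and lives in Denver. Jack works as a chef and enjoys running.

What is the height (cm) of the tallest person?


Tallest: Carol at 189 cm

189


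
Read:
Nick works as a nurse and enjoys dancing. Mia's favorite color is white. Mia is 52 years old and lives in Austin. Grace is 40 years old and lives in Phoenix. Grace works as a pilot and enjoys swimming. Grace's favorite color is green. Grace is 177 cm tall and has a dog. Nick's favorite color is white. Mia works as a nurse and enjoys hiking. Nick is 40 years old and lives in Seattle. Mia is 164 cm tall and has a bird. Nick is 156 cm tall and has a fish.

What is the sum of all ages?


40+52+40 = 132

132


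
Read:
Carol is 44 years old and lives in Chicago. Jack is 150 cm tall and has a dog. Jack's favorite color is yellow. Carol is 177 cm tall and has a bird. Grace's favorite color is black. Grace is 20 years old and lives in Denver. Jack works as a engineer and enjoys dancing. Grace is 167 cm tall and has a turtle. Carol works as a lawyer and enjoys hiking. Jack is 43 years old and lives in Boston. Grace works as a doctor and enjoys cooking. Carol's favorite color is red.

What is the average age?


Sum=107, n=3, avg=35.67

35.67


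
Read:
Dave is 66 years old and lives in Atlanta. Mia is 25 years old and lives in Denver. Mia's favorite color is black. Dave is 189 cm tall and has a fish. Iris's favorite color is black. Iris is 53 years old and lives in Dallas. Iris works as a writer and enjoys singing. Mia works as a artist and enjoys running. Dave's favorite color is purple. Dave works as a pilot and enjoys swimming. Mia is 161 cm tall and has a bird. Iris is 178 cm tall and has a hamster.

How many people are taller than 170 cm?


Taller than 170: 2

2


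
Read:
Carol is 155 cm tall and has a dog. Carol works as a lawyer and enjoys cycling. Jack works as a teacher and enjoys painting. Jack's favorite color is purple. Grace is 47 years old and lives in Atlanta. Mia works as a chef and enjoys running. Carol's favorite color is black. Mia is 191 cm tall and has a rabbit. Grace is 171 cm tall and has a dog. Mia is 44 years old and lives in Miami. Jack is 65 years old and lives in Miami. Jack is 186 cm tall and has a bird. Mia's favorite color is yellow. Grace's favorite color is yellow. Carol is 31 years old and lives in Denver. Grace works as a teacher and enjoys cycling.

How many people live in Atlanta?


Count in Atlanta: 1

1


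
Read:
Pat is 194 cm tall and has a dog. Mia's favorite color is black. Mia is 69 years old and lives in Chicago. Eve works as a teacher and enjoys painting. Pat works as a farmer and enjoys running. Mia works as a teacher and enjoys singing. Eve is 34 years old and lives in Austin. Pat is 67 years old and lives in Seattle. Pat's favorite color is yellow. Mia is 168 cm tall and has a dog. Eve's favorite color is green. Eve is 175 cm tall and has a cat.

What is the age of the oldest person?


Oldest: Mia at 69

69


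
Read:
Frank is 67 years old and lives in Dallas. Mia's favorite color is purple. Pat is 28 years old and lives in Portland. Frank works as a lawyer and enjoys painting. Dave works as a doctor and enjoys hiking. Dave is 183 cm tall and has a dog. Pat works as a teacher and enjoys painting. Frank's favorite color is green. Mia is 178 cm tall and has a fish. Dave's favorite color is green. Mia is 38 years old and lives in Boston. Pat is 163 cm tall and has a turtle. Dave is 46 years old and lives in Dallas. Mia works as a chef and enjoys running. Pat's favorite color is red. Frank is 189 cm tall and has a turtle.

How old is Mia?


Mia is 38 years old

38


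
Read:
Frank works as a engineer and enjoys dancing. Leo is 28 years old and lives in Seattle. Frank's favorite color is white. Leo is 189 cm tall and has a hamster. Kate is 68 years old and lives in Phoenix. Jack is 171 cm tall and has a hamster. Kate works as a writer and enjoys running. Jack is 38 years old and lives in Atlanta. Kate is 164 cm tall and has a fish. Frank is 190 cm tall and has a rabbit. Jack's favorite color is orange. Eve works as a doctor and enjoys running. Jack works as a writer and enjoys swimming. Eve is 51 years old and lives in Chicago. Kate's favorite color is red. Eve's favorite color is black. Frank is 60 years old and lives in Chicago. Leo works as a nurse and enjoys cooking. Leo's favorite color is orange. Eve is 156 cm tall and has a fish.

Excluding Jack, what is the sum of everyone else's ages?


Sum (excluding Jack): 207

207


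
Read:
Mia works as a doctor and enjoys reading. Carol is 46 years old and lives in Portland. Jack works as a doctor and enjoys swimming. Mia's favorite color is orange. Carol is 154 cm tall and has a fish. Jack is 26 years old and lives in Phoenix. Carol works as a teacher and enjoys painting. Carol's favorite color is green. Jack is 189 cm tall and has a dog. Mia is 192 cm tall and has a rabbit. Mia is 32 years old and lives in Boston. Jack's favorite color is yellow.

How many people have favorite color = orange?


Count: 1

1


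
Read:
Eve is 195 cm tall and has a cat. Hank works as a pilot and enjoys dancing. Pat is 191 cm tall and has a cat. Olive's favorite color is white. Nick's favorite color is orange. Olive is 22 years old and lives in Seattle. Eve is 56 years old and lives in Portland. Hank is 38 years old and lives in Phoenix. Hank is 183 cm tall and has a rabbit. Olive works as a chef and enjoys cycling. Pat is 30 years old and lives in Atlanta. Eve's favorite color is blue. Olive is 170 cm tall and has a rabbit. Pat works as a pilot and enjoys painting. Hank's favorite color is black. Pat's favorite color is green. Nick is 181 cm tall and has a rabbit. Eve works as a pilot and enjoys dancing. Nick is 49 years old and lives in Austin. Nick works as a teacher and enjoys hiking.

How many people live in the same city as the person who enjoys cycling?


Person with hobby cycling is Olive, city Seattle. Count = 1

1


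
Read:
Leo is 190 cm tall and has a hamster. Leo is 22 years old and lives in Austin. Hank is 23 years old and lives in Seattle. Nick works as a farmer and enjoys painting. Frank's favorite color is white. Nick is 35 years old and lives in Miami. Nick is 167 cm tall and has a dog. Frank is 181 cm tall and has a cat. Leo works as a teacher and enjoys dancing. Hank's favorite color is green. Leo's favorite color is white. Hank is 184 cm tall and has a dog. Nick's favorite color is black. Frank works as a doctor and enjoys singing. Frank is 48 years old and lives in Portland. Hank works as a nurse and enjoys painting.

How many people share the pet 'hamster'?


Count: 1

1


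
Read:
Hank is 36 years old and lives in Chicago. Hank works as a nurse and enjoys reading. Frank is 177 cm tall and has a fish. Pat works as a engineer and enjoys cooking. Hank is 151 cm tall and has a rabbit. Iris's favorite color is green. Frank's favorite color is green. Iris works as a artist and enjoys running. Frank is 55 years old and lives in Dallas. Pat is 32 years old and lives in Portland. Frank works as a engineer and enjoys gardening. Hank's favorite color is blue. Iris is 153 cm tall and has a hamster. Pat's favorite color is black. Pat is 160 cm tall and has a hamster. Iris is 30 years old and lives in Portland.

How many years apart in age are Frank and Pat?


55 vs 32, diff = 23

23


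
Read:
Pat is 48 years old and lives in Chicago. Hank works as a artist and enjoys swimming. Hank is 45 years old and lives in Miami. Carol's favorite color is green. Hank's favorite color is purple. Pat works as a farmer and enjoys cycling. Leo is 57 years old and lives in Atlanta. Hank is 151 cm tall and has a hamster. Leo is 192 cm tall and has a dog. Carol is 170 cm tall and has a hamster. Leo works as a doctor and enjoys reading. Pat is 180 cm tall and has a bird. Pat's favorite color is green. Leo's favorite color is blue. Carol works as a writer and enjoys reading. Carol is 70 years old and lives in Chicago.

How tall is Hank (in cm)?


Hank is 151 cm tall

151


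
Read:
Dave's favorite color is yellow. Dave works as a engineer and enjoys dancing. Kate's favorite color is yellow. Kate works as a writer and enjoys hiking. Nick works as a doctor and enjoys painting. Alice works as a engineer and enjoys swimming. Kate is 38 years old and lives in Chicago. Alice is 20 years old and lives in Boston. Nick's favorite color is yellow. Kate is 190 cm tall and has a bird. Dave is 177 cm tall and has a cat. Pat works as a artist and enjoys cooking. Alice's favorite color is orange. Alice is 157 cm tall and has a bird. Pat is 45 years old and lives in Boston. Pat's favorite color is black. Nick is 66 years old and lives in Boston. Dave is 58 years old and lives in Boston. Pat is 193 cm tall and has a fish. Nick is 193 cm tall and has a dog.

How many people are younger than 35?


Filter: 1

1


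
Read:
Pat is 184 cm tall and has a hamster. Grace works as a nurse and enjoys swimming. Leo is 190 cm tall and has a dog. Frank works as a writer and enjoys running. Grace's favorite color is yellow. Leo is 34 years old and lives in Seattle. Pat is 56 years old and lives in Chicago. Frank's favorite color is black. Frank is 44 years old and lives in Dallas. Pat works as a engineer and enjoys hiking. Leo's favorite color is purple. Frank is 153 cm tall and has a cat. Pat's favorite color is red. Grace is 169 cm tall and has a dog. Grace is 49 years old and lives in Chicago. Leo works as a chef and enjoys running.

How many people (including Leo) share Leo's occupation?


Leo is a chef. Count = 1

1


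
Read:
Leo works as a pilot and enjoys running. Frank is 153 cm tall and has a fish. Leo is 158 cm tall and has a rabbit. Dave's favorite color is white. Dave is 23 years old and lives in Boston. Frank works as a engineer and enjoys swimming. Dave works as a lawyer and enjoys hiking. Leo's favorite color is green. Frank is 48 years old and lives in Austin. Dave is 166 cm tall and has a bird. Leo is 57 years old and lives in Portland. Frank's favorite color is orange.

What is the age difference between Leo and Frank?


|57 - 48| = 9

9


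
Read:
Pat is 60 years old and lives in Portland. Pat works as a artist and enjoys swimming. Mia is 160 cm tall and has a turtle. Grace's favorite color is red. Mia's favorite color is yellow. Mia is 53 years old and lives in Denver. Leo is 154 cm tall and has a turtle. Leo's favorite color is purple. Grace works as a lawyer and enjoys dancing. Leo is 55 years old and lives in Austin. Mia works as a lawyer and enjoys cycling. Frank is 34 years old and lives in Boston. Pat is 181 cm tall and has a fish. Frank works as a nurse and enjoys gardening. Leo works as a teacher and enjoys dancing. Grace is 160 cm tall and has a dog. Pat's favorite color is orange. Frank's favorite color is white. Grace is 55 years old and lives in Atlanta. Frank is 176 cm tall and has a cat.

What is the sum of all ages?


60+34+55+55+53 = 257

257


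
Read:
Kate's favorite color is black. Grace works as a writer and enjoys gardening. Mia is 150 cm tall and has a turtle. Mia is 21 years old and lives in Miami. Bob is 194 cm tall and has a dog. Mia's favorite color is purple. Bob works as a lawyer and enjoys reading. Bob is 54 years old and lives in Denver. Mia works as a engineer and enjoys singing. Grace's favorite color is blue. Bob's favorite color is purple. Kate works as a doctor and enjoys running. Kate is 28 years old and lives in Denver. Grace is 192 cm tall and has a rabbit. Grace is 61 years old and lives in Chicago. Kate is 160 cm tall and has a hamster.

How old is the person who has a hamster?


Person with hamster is Kate, age 28

28


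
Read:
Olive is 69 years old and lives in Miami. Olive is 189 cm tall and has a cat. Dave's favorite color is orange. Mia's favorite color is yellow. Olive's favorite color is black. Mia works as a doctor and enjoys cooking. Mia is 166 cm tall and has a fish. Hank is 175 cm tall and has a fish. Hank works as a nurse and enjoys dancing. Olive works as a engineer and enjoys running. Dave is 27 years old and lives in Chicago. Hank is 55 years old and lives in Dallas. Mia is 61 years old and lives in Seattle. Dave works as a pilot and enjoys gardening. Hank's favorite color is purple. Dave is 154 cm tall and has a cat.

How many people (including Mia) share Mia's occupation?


Mia is a doctor. Count = 1

1


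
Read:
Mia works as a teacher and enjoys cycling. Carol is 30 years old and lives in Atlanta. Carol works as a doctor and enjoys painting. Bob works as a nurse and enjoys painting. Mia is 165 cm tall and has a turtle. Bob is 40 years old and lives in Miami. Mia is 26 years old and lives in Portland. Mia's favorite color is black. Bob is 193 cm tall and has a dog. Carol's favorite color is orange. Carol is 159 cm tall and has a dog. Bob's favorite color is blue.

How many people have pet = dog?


Count: 2

2


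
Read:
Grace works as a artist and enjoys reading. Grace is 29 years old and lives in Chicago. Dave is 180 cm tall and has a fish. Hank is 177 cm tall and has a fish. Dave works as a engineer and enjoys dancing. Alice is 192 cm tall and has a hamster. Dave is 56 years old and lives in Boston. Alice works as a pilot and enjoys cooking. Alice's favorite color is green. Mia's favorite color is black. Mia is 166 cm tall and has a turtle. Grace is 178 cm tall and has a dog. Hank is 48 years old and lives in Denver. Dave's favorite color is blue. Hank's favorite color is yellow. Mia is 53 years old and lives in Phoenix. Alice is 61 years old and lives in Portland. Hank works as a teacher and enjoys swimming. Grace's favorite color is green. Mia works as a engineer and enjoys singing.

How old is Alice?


Alice is 61 years old

61


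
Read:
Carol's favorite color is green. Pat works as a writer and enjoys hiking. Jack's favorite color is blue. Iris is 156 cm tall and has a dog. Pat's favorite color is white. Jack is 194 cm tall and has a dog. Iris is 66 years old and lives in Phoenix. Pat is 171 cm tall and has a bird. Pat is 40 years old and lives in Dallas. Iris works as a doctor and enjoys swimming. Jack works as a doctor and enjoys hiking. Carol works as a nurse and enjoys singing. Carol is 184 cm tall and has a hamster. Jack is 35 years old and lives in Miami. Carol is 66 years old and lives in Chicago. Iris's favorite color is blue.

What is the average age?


Sum=207, n=4, avg=51.75

51.75


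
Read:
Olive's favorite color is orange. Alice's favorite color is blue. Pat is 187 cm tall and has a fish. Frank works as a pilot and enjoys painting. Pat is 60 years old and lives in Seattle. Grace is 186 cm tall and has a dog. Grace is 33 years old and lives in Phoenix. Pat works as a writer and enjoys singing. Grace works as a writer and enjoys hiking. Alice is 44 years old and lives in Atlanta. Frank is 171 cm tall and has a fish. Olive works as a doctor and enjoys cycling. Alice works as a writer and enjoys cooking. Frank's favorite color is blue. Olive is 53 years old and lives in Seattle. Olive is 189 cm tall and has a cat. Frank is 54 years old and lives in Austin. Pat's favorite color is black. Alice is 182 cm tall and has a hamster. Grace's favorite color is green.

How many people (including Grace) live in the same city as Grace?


Grace lives in Phoenix. Count = 1

1


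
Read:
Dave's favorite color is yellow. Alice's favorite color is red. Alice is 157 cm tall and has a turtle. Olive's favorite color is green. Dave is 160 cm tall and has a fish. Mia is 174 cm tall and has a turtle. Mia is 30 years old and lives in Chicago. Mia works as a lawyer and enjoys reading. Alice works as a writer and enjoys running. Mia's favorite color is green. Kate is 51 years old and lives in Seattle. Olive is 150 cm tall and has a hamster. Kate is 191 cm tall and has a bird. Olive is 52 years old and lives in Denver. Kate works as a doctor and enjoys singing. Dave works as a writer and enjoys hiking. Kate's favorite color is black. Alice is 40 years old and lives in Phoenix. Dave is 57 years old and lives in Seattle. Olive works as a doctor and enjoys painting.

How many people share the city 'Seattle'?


Count: 2

2


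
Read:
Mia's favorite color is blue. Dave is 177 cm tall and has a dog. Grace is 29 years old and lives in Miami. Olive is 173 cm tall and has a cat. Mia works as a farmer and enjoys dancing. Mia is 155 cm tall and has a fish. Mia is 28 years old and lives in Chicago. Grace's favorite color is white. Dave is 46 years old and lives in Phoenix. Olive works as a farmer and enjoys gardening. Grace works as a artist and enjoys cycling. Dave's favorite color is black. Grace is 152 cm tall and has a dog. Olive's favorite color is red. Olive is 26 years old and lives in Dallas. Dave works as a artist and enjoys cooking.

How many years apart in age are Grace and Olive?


29 vs 26, diff = 3

3


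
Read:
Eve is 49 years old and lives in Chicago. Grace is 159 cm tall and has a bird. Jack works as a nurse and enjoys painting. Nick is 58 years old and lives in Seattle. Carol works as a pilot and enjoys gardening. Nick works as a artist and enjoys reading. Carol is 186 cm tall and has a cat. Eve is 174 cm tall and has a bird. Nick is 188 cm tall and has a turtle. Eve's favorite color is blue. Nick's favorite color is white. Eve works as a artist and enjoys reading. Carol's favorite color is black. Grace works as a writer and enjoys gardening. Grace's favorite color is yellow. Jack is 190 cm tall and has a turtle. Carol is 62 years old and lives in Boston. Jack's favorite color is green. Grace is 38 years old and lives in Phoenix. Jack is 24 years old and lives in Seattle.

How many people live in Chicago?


Count in Chicago: 1

1


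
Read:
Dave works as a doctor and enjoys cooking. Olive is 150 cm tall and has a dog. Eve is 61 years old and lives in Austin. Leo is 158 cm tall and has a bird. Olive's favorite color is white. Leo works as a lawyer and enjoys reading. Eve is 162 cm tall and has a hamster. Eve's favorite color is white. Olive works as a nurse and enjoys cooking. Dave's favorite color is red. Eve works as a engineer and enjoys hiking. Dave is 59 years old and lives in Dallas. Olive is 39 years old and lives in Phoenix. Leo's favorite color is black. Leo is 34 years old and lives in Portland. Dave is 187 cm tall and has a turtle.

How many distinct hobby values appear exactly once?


Unique hobby values: 2

2


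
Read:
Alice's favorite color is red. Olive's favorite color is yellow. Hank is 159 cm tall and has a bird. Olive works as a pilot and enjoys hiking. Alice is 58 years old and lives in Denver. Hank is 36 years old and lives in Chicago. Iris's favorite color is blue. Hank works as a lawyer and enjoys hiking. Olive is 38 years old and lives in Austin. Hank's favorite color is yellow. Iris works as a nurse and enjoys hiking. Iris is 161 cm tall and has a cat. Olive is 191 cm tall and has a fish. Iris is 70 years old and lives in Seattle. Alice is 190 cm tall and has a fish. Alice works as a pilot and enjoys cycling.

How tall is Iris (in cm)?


Iris is 161 cm tall

161


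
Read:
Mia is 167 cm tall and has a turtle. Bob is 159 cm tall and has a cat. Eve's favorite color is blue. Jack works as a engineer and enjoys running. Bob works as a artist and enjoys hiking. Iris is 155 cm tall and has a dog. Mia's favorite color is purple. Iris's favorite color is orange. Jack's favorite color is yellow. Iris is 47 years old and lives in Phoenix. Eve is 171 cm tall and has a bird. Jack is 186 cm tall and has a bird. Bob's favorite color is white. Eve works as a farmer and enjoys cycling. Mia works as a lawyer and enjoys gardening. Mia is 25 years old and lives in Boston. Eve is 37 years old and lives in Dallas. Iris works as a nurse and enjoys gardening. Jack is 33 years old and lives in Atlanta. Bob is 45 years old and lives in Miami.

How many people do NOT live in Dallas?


Not in Dallas: 4

4


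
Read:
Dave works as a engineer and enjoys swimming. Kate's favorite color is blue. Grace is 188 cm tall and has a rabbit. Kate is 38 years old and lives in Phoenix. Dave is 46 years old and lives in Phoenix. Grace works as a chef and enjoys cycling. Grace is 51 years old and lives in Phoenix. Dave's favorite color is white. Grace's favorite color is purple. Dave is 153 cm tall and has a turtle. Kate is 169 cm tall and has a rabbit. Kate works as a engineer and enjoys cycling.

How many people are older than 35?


Filter: 3

3


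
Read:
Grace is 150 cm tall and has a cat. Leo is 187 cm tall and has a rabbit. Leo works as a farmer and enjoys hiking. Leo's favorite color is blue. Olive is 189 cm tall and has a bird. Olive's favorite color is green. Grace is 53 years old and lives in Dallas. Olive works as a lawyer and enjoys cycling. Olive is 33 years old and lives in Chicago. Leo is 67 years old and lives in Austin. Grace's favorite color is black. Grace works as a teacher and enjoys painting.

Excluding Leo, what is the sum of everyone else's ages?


Sum (excluding Leo): 86

86


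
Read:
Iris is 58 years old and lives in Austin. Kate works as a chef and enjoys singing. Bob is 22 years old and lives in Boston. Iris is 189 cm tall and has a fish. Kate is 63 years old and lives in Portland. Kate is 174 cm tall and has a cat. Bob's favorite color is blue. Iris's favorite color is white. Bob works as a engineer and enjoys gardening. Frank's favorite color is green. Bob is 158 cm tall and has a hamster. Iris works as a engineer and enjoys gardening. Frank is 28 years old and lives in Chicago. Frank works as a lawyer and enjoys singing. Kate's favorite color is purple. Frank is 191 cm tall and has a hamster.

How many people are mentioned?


People: Bob, Frank, Kate, Iris. Count = 4

4


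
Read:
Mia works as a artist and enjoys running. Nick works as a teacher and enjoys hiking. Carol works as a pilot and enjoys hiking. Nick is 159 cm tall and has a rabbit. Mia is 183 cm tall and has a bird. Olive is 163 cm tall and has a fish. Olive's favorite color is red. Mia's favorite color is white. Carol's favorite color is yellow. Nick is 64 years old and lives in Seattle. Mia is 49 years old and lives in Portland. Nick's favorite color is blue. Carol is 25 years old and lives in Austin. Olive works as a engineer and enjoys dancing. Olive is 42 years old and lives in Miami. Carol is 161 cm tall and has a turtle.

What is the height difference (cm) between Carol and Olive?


|161 - 163| = 2

2


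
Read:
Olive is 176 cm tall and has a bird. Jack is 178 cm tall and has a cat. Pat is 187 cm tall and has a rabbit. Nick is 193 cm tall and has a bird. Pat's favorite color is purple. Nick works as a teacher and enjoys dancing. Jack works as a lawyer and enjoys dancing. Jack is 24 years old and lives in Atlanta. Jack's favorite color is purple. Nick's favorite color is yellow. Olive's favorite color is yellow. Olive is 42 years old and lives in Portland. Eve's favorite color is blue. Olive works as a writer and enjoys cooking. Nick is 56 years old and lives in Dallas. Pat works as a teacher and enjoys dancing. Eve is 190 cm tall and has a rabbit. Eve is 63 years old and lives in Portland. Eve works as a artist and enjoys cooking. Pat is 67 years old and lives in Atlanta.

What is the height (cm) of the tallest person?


Tallest: Nick at 193 cm

193


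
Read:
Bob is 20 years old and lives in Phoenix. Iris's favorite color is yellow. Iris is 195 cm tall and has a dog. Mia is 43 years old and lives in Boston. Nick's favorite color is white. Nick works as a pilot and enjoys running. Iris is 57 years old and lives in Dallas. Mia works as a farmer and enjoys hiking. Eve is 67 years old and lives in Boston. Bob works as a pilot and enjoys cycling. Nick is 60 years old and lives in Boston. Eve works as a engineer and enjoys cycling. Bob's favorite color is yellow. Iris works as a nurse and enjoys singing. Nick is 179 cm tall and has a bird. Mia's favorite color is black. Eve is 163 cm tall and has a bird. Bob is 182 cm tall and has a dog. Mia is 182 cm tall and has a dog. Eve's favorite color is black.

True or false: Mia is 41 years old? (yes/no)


Mia is actually 43. no

no


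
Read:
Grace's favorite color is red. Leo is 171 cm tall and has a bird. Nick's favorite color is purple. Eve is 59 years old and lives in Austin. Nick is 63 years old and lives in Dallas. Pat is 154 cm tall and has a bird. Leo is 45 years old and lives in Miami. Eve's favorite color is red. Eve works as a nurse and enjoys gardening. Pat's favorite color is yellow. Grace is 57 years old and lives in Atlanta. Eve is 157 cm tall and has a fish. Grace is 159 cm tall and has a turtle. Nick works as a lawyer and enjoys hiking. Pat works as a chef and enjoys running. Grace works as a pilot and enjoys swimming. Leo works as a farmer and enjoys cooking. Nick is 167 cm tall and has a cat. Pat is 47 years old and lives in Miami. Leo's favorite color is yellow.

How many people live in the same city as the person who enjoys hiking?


Person with hobby hiking is Nick, city Dallas. Count = 1

1


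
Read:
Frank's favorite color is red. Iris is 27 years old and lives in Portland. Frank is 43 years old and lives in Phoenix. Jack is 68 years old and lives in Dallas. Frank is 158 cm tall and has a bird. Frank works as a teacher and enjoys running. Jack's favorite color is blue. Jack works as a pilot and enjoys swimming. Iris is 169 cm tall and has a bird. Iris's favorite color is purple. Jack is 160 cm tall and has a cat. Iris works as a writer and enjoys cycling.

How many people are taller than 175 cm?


Taller than 175: 0

0


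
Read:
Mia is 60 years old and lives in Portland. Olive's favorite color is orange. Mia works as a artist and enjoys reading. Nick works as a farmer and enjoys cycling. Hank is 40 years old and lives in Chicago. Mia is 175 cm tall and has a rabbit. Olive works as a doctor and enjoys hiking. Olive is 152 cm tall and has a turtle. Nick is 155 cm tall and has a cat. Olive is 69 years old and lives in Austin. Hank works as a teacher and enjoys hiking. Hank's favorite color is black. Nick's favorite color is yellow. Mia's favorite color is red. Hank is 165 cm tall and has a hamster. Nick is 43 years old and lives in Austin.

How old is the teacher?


The teacher is Hank, age 40

40


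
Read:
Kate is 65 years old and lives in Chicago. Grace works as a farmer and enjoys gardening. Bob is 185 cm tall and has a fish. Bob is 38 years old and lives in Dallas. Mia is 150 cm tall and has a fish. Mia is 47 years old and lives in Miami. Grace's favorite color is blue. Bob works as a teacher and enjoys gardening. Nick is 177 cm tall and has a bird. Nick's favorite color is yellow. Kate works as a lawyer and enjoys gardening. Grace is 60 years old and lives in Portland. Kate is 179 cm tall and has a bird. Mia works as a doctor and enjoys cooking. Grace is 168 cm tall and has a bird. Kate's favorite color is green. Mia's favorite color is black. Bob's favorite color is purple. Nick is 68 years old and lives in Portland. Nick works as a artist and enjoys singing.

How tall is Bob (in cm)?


Bob is 185 cm tall

185
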